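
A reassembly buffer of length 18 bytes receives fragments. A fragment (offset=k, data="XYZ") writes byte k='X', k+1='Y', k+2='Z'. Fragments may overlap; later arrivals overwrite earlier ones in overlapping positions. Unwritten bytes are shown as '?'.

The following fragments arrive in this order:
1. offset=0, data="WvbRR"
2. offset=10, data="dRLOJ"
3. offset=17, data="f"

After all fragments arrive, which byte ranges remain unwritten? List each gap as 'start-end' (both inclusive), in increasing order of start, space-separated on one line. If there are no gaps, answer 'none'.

Fragment 1: offset=0 len=5
Fragment 2: offset=10 len=5
Fragment 3: offset=17 len=1
Gaps: 5-9 15-16

Answer: 5-9 15-16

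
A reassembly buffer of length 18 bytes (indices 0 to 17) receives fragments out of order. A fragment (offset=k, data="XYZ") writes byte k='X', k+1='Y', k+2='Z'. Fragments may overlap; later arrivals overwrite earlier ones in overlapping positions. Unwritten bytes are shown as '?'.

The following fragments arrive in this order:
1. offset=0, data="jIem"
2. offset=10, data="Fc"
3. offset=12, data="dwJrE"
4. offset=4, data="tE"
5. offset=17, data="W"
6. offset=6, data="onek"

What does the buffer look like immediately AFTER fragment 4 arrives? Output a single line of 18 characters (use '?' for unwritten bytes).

Fragment 1: offset=0 data="jIem" -> buffer=jIem??????????????
Fragment 2: offset=10 data="Fc" -> buffer=jIem??????Fc??????
Fragment 3: offset=12 data="dwJrE" -> buffer=jIem??????FcdwJrE?
Fragment 4: offset=4 data="tE" -> buffer=jIemtE????FcdwJrE?

Answer: jIemtE????FcdwJrE?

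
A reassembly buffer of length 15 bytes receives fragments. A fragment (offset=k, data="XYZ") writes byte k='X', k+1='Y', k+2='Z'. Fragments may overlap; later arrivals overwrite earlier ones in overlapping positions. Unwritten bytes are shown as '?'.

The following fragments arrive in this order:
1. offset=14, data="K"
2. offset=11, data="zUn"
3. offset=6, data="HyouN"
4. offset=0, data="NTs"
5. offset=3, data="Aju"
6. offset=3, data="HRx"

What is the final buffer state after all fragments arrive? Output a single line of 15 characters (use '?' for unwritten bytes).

Answer: NTsHRxHyouNzUnK

Derivation:
Fragment 1: offset=14 data="K" -> buffer=??????????????K
Fragment 2: offset=11 data="zUn" -> buffer=???????????zUnK
Fragment 3: offset=6 data="HyouN" -> buffer=??????HyouNzUnK
Fragment 4: offset=0 data="NTs" -> buffer=NTs???HyouNzUnK
Fragment 5: offset=3 data="Aju" -> buffer=NTsAjuHyouNzUnK
Fragment 6: offset=3 data="HRx" -> buffer=NTsHRxHyouNzUnK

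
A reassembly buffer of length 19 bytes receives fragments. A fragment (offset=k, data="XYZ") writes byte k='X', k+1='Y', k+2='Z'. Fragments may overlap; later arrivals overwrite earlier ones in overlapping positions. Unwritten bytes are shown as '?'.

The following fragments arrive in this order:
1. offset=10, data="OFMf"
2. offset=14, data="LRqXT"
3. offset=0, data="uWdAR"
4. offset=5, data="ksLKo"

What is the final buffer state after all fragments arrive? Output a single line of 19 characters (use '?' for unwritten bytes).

Fragment 1: offset=10 data="OFMf" -> buffer=??????????OFMf?????
Fragment 2: offset=14 data="LRqXT" -> buffer=??????????OFMfLRqXT
Fragment 3: offset=0 data="uWdAR" -> buffer=uWdAR?????OFMfLRqXT
Fragment 4: offset=5 data="ksLKo" -> buffer=uWdARksLKoOFMfLRqXT

Answer: uWdARksLKoOFMfLRqXT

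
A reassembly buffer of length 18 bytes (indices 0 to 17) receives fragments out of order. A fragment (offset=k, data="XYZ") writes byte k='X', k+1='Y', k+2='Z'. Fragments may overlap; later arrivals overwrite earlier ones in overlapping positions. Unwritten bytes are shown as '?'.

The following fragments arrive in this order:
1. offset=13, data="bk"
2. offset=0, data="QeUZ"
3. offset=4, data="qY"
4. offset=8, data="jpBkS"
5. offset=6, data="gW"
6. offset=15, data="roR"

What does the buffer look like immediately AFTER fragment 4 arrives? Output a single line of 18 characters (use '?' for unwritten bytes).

Fragment 1: offset=13 data="bk" -> buffer=?????????????bk???
Fragment 2: offset=0 data="QeUZ" -> buffer=QeUZ?????????bk???
Fragment 3: offset=4 data="qY" -> buffer=QeUZqY???????bk???
Fragment 4: offset=8 data="jpBkS" -> buffer=QeUZqY??jpBkSbk???

Answer: QeUZqY??jpBkSbk???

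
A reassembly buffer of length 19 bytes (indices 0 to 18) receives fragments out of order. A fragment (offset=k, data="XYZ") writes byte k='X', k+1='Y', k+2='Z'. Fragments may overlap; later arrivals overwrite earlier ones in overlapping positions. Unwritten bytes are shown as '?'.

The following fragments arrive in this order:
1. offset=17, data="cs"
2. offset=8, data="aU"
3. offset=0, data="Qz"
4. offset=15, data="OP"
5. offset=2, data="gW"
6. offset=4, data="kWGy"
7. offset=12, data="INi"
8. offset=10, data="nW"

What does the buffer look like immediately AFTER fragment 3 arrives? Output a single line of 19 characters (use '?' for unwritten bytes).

Answer: Qz??????aU???????cs

Derivation:
Fragment 1: offset=17 data="cs" -> buffer=?????????????????cs
Fragment 2: offset=8 data="aU" -> buffer=????????aU???????cs
Fragment 3: offset=0 data="Qz" -> buffer=Qz??????aU???????cs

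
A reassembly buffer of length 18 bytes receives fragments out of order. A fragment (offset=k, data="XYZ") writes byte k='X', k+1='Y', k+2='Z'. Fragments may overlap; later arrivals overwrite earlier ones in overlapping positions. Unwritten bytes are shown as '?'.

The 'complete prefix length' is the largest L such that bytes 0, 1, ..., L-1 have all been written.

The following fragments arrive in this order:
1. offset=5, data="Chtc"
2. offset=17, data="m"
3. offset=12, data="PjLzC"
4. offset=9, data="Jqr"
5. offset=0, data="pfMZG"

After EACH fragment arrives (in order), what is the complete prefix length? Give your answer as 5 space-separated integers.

Fragment 1: offset=5 data="Chtc" -> buffer=?????Chtc????????? -> prefix_len=0
Fragment 2: offset=17 data="m" -> buffer=?????Chtc????????m -> prefix_len=0
Fragment 3: offset=12 data="PjLzC" -> buffer=?????Chtc???PjLzCm -> prefix_len=0
Fragment 4: offset=9 data="Jqr" -> buffer=?????ChtcJqrPjLzCm -> prefix_len=0
Fragment 5: offset=0 data="pfMZG" -> buffer=pfMZGChtcJqrPjLzCm -> prefix_len=18

Answer: 0 0 0 0 18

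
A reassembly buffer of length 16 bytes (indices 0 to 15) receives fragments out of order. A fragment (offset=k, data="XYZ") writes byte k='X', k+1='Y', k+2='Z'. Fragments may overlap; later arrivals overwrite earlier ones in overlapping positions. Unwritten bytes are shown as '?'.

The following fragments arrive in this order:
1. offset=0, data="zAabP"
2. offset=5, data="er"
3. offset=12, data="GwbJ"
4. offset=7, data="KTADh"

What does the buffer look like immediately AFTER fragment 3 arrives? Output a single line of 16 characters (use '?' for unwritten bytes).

Answer: zAabPer?????GwbJ

Derivation:
Fragment 1: offset=0 data="zAabP" -> buffer=zAabP???????????
Fragment 2: offset=5 data="er" -> buffer=zAabPer?????????
Fragment 3: offset=12 data="GwbJ" -> buffer=zAabPer?????GwbJ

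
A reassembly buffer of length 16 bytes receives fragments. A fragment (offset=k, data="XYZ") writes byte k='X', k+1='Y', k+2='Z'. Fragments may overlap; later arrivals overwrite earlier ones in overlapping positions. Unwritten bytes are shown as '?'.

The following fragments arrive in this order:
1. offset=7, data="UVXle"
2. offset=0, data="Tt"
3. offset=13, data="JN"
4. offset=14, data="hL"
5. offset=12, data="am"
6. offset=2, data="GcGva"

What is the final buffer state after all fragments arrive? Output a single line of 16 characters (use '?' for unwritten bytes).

Answer: TtGcGvaUVXleamhL

Derivation:
Fragment 1: offset=7 data="UVXle" -> buffer=???????UVXle????
Fragment 2: offset=0 data="Tt" -> buffer=Tt?????UVXle????
Fragment 3: offset=13 data="JN" -> buffer=Tt?????UVXle?JN?
Fragment 4: offset=14 data="hL" -> buffer=Tt?????UVXle?JhL
Fragment 5: offset=12 data="am" -> buffer=Tt?????UVXleamhL
Fragment 6: offset=2 data="GcGva" -> buffer=TtGcGvaUVXleamhL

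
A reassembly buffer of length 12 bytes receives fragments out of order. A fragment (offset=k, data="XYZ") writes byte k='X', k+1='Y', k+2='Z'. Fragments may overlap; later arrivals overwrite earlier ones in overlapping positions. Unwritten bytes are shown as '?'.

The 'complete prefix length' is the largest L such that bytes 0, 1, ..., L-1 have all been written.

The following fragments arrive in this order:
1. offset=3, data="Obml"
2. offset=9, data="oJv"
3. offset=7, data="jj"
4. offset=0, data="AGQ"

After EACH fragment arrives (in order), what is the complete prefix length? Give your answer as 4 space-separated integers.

Answer: 0 0 0 12

Derivation:
Fragment 1: offset=3 data="Obml" -> buffer=???Obml????? -> prefix_len=0
Fragment 2: offset=9 data="oJv" -> buffer=???Obml??oJv -> prefix_len=0
Fragment 3: offset=7 data="jj" -> buffer=???ObmljjoJv -> prefix_len=0
Fragment 4: offset=0 data="AGQ" -> buffer=AGQObmljjoJv -> prefix_len=12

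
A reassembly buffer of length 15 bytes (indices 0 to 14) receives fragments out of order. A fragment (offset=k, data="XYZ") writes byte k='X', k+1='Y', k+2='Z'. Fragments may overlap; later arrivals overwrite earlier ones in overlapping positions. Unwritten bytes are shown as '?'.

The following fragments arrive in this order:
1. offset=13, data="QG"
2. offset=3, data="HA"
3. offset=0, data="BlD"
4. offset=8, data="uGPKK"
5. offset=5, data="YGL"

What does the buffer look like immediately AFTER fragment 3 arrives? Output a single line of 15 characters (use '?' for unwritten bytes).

Answer: BlDHA????????QG

Derivation:
Fragment 1: offset=13 data="QG" -> buffer=?????????????QG
Fragment 2: offset=3 data="HA" -> buffer=???HA????????QG
Fragment 3: offset=0 data="BlD" -> buffer=BlDHA????????QG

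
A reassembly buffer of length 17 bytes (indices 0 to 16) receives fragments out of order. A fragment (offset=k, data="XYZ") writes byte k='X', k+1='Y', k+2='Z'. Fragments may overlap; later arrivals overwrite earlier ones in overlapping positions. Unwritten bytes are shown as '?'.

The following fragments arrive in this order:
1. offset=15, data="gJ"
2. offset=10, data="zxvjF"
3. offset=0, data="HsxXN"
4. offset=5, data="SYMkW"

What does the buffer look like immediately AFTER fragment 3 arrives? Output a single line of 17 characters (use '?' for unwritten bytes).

Fragment 1: offset=15 data="gJ" -> buffer=???????????????gJ
Fragment 2: offset=10 data="zxvjF" -> buffer=??????????zxvjFgJ
Fragment 3: offset=0 data="HsxXN" -> buffer=HsxXN?????zxvjFgJ

Answer: HsxXN?????zxvjFgJ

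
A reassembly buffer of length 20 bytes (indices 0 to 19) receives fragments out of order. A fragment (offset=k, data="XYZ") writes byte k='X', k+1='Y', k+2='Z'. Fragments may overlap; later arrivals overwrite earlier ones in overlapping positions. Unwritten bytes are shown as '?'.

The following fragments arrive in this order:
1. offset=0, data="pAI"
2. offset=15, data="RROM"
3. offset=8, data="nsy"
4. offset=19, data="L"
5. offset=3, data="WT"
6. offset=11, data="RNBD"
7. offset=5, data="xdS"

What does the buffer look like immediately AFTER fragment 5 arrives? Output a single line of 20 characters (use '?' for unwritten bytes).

Fragment 1: offset=0 data="pAI" -> buffer=pAI?????????????????
Fragment 2: offset=15 data="RROM" -> buffer=pAI????????????RROM?
Fragment 3: offset=8 data="nsy" -> buffer=pAI?????nsy????RROM?
Fragment 4: offset=19 data="L" -> buffer=pAI?????nsy????RROML
Fragment 5: offset=3 data="WT" -> buffer=pAIWT???nsy????RROML

Answer: pAIWT???nsy????RROML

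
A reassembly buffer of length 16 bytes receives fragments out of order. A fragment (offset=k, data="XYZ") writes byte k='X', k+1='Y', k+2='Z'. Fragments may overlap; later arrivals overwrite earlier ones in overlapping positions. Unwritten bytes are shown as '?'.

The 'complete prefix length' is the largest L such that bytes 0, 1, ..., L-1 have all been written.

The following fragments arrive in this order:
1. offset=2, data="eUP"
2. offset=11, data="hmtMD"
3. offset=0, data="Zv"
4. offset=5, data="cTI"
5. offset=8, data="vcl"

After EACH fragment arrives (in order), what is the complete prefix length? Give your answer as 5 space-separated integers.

Fragment 1: offset=2 data="eUP" -> buffer=??eUP??????????? -> prefix_len=0
Fragment 2: offset=11 data="hmtMD" -> buffer=??eUP??????hmtMD -> prefix_len=0
Fragment 3: offset=0 data="Zv" -> buffer=ZveUP??????hmtMD -> prefix_len=5
Fragment 4: offset=5 data="cTI" -> buffer=ZveUPcTI???hmtMD -> prefix_len=8
Fragment 5: offset=8 data="vcl" -> buffer=ZveUPcTIvclhmtMD -> prefix_len=16

Answer: 0 0 5 8 16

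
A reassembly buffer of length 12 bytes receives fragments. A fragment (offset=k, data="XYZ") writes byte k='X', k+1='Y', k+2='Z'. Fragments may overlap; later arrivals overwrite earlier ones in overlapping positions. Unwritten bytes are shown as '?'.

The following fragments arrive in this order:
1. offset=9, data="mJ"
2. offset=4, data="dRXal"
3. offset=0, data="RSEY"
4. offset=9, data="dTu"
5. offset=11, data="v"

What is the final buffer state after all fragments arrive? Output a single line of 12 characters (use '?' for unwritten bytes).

Answer: RSEYdRXaldTv

Derivation:
Fragment 1: offset=9 data="mJ" -> buffer=?????????mJ?
Fragment 2: offset=4 data="dRXal" -> buffer=????dRXalmJ?
Fragment 3: offset=0 data="RSEY" -> buffer=RSEYdRXalmJ?
Fragment 4: offset=9 data="dTu" -> buffer=RSEYdRXaldTu
Fragment 5: offset=11 data="v" -> buffer=RSEYdRXaldTv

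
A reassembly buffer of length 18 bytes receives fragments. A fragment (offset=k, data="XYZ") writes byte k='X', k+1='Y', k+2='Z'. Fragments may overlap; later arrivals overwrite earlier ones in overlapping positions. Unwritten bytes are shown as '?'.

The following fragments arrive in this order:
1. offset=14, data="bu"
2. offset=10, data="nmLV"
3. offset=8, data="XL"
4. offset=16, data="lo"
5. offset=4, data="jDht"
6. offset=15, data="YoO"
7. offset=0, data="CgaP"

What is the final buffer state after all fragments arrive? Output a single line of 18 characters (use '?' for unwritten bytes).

Fragment 1: offset=14 data="bu" -> buffer=??????????????bu??
Fragment 2: offset=10 data="nmLV" -> buffer=??????????nmLVbu??
Fragment 3: offset=8 data="XL" -> buffer=????????XLnmLVbu??
Fragment 4: offset=16 data="lo" -> buffer=????????XLnmLVbulo
Fragment 5: offset=4 data="jDht" -> buffer=????jDhtXLnmLVbulo
Fragment 6: offset=15 data="YoO" -> buffer=????jDhtXLnmLVbYoO
Fragment 7: offset=0 data="CgaP" -> buffer=CgaPjDhtXLnmLVbYoO

Answer: CgaPjDhtXLnmLVbYoO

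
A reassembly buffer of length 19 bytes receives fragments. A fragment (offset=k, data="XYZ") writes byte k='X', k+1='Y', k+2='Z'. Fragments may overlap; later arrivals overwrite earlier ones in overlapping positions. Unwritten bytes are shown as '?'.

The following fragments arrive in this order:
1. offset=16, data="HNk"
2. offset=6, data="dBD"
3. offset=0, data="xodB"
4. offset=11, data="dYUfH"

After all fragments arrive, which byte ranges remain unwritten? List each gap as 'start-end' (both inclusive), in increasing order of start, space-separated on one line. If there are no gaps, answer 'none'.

Answer: 4-5 9-10

Derivation:
Fragment 1: offset=16 len=3
Fragment 2: offset=6 len=3
Fragment 3: offset=0 len=4
Fragment 4: offset=11 len=5
Gaps: 4-5 9-10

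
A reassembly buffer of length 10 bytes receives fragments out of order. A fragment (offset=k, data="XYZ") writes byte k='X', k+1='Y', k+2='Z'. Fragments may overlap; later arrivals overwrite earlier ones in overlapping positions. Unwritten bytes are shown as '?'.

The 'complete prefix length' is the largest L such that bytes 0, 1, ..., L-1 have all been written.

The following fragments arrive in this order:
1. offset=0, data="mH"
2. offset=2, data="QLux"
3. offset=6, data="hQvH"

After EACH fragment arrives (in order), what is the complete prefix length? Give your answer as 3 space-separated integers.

Fragment 1: offset=0 data="mH" -> buffer=mH???????? -> prefix_len=2
Fragment 2: offset=2 data="QLux" -> buffer=mHQLux???? -> prefix_len=6
Fragment 3: offset=6 data="hQvH" -> buffer=mHQLuxhQvH -> prefix_len=10

Answer: 2 6 10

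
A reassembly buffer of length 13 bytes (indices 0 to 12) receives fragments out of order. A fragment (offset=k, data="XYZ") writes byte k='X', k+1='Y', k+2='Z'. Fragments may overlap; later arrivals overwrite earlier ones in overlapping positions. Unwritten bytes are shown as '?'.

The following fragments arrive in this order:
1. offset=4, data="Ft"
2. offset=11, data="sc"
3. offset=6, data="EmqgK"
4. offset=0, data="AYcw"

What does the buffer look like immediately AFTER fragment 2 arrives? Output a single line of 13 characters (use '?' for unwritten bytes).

Fragment 1: offset=4 data="Ft" -> buffer=????Ft???????
Fragment 2: offset=11 data="sc" -> buffer=????Ft?????sc

Answer: ????Ft?????sc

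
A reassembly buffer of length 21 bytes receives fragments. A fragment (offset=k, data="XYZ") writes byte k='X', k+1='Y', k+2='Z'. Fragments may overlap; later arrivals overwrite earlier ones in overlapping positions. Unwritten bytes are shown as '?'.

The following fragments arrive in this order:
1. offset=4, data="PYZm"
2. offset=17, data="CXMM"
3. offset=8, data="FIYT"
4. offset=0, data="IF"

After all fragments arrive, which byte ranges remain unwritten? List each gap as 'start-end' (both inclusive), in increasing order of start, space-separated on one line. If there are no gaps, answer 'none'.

Answer: 2-3 12-16

Derivation:
Fragment 1: offset=4 len=4
Fragment 2: offset=17 len=4
Fragment 3: offset=8 len=4
Fragment 4: offset=0 len=2
Gaps: 2-3 12-16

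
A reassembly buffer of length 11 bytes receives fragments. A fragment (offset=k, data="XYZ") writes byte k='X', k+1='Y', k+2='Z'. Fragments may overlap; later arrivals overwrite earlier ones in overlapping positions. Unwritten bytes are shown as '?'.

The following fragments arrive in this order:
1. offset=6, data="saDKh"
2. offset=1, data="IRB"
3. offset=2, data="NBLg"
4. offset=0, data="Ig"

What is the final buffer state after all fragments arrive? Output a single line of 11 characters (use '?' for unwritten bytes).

Fragment 1: offset=6 data="saDKh" -> buffer=??????saDKh
Fragment 2: offset=1 data="IRB" -> buffer=?IRB??saDKh
Fragment 3: offset=2 data="NBLg" -> buffer=?INBLgsaDKh
Fragment 4: offset=0 data="Ig" -> buffer=IgNBLgsaDKh

Answer: IgNBLgsaDKh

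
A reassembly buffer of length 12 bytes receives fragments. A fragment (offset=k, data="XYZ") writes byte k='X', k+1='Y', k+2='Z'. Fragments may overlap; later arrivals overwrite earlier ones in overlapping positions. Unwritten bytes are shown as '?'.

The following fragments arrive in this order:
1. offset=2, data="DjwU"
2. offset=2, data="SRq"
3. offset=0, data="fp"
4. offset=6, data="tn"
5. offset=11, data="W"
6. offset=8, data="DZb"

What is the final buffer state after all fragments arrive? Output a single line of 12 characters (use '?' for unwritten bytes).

Fragment 1: offset=2 data="DjwU" -> buffer=??DjwU??????
Fragment 2: offset=2 data="SRq" -> buffer=??SRqU??????
Fragment 3: offset=0 data="fp" -> buffer=fpSRqU??????
Fragment 4: offset=6 data="tn" -> buffer=fpSRqUtn????
Fragment 5: offset=11 data="W" -> buffer=fpSRqUtn???W
Fragment 6: offset=8 data="DZb" -> buffer=fpSRqUtnDZbW

Answer: fpSRqUtnDZbW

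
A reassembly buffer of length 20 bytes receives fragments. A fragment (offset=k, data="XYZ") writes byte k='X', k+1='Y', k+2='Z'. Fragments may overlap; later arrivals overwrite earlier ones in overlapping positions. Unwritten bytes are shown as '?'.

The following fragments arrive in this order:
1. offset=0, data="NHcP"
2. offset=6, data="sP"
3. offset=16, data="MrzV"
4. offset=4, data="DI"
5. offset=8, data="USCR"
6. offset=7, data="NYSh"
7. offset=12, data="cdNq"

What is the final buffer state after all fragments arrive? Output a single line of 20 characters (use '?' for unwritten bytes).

Answer: NHcPDIsNYShRcdNqMrzV

Derivation:
Fragment 1: offset=0 data="NHcP" -> buffer=NHcP????????????????
Fragment 2: offset=6 data="sP" -> buffer=NHcP??sP????????????
Fragment 3: offset=16 data="MrzV" -> buffer=NHcP??sP????????MrzV
Fragment 4: offset=4 data="DI" -> buffer=NHcPDIsP????????MrzV
Fragment 5: offset=8 data="USCR" -> buffer=NHcPDIsPUSCR????MrzV
Fragment 6: offset=7 data="NYSh" -> buffer=NHcPDIsNYShR????MrzV
Fragment 7: offset=12 data="cdNq" -> buffer=NHcPDIsNYShRcdNqMrzV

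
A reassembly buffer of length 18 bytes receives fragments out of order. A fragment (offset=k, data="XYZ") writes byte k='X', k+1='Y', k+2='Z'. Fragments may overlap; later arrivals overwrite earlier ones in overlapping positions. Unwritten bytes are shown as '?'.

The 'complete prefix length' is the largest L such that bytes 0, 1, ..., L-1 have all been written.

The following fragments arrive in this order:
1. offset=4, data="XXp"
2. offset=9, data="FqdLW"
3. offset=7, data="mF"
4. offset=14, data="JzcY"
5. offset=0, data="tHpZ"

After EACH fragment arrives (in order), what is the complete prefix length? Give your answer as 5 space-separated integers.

Fragment 1: offset=4 data="XXp" -> buffer=????XXp??????????? -> prefix_len=0
Fragment 2: offset=9 data="FqdLW" -> buffer=????XXp??FqdLW???? -> prefix_len=0
Fragment 3: offset=7 data="mF" -> buffer=????XXpmFFqdLW???? -> prefix_len=0
Fragment 4: offset=14 data="JzcY" -> buffer=????XXpmFFqdLWJzcY -> prefix_len=0
Fragment 5: offset=0 data="tHpZ" -> buffer=tHpZXXpmFFqdLWJzcY -> prefix_len=18

Answer: 0 0 0 0 18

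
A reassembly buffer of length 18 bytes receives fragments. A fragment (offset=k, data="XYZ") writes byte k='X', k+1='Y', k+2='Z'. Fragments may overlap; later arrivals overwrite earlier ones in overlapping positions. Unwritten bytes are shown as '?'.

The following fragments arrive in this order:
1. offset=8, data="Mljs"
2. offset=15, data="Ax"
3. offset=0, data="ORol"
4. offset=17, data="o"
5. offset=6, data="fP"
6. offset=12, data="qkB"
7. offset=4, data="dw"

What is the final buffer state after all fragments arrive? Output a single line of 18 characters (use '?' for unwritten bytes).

Fragment 1: offset=8 data="Mljs" -> buffer=????????Mljs??????
Fragment 2: offset=15 data="Ax" -> buffer=????????Mljs???Ax?
Fragment 3: offset=0 data="ORol" -> buffer=ORol????Mljs???Ax?
Fragment 4: offset=17 data="o" -> buffer=ORol????Mljs???Axo
Fragment 5: offset=6 data="fP" -> buffer=ORol??fPMljs???Axo
Fragment 6: offset=12 data="qkB" -> buffer=ORol??fPMljsqkBAxo
Fragment 7: offset=4 data="dw" -> buffer=ORoldwfPMljsqkBAxo

Answer: ORoldwfPMljsqkBAxo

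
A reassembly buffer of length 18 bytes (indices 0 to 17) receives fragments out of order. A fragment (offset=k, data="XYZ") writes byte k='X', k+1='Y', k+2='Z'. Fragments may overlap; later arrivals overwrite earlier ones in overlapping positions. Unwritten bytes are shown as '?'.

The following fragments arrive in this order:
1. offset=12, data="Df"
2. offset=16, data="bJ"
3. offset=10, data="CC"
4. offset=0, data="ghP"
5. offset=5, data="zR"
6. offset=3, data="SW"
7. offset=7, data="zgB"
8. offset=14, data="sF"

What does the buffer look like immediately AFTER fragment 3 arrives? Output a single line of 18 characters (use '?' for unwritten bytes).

Fragment 1: offset=12 data="Df" -> buffer=????????????Df????
Fragment 2: offset=16 data="bJ" -> buffer=????????????Df??bJ
Fragment 3: offset=10 data="CC" -> buffer=??????????CCDf??bJ

Answer: ??????????CCDf??bJ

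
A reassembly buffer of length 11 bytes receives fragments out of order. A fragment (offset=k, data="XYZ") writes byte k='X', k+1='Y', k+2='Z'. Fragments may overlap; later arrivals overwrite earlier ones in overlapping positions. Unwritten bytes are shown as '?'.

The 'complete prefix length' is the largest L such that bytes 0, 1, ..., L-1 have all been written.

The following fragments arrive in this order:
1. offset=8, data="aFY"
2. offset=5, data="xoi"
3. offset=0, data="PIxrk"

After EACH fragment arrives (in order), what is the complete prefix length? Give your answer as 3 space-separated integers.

Fragment 1: offset=8 data="aFY" -> buffer=????????aFY -> prefix_len=0
Fragment 2: offset=5 data="xoi" -> buffer=?????xoiaFY -> prefix_len=0
Fragment 3: offset=0 data="PIxrk" -> buffer=PIxrkxoiaFY -> prefix_len=11

Answer: 0 0 11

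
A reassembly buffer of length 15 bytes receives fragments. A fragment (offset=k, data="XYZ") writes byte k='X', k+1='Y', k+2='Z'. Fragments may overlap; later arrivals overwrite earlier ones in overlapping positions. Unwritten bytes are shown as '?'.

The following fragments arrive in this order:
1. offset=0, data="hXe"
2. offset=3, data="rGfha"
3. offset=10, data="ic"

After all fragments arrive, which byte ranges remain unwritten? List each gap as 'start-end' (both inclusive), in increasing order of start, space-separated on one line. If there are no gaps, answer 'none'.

Answer: 8-9 12-14

Derivation:
Fragment 1: offset=0 len=3
Fragment 2: offset=3 len=5
Fragment 3: offset=10 len=2
Gaps: 8-9 12-14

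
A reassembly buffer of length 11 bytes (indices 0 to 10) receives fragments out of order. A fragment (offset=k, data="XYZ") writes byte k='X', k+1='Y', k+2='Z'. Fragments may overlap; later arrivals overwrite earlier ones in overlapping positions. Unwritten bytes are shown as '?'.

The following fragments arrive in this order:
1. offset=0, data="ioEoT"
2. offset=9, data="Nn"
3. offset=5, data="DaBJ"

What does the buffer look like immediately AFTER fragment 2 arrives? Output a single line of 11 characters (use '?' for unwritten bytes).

Answer: ioEoT????Nn

Derivation:
Fragment 1: offset=0 data="ioEoT" -> buffer=ioEoT??????
Fragment 2: offset=9 data="Nn" -> buffer=ioEoT????Nn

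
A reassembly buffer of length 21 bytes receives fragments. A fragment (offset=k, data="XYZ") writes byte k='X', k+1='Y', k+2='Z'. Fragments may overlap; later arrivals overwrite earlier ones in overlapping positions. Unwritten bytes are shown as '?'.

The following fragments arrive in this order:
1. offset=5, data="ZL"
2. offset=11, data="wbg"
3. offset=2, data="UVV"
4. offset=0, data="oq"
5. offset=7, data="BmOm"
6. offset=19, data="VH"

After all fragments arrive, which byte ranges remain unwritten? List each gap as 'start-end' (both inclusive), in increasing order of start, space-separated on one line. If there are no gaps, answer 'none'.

Answer: 14-18

Derivation:
Fragment 1: offset=5 len=2
Fragment 2: offset=11 len=3
Fragment 3: offset=2 len=3
Fragment 4: offset=0 len=2
Fragment 5: offset=7 len=4
Fragment 6: offset=19 len=2
Gaps: 14-18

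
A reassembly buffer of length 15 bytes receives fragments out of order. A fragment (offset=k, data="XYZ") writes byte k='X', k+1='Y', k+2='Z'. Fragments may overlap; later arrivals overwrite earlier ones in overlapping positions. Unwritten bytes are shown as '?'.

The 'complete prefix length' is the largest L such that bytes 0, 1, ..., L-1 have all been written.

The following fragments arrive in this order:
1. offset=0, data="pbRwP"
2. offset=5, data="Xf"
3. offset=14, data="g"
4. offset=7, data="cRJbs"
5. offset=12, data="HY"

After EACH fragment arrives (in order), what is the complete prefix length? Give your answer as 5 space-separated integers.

Fragment 1: offset=0 data="pbRwP" -> buffer=pbRwP?????????? -> prefix_len=5
Fragment 2: offset=5 data="Xf" -> buffer=pbRwPXf???????? -> prefix_len=7
Fragment 3: offset=14 data="g" -> buffer=pbRwPXf???????g -> prefix_len=7
Fragment 4: offset=7 data="cRJbs" -> buffer=pbRwPXfcRJbs??g -> prefix_len=12
Fragment 5: offset=12 data="HY" -> buffer=pbRwPXfcRJbsHYg -> prefix_len=15

Answer: 5 7 7 12 15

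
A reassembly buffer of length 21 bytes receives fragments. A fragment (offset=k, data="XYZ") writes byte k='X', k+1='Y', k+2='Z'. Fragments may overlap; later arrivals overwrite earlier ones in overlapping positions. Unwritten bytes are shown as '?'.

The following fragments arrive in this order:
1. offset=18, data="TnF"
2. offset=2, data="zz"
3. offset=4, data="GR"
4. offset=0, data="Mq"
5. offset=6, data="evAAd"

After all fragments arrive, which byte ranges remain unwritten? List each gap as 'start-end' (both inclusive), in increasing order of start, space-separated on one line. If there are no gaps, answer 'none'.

Fragment 1: offset=18 len=3
Fragment 2: offset=2 len=2
Fragment 3: offset=4 len=2
Fragment 4: offset=0 len=2
Fragment 5: offset=6 len=5
Gaps: 11-17

Answer: 11-17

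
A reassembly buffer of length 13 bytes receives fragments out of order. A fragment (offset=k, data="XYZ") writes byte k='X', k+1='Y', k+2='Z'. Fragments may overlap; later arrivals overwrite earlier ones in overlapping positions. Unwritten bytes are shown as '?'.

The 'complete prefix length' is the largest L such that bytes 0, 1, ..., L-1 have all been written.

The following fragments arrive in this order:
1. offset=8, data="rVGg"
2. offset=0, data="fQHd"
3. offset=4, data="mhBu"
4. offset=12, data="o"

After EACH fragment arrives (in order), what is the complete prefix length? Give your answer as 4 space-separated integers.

Answer: 0 4 12 13

Derivation:
Fragment 1: offset=8 data="rVGg" -> buffer=????????rVGg? -> prefix_len=0
Fragment 2: offset=0 data="fQHd" -> buffer=fQHd????rVGg? -> prefix_len=4
Fragment 3: offset=4 data="mhBu" -> buffer=fQHdmhBurVGg? -> prefix_len=12
Fragment 4: offset=12 data="o" -> buffer=fQHdmhBurVGgo -> prefix_len=13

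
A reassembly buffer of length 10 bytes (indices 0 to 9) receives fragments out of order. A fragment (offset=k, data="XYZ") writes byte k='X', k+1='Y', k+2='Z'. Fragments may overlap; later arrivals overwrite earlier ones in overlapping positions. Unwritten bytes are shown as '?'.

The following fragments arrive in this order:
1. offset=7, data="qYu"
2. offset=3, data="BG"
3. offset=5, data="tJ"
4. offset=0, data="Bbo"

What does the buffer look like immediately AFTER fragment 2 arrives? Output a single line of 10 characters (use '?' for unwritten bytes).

Answer: ???BG??qYu

Derivation:
Fragment 1: offset=7 data="qYu" -> buffer=???????qYu
Fragment 2: offset=3 data="BG" -> buffer=???BG??qYu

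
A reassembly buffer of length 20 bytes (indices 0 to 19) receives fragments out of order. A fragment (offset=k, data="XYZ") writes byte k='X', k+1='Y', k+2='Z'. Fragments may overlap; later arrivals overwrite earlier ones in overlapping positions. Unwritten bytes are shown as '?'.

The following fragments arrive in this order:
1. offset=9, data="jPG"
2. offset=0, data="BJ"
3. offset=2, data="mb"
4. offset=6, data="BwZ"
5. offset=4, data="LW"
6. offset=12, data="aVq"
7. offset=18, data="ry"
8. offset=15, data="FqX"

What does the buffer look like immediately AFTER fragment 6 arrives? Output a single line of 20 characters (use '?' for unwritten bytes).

Fragment 1: offset=9 data="jPG" -> buffer=?????????jPG????????
Fragment 2: offset=0 data="BJ" -> buffer=BJ???????jPG????????
Fragment 3: offset=2 data="mb" -> buffer=BJmb?????jPG????????
Fragment 4: offset=6 data="BwZ" -> buffer=BJmb??BwZjPG????????
Fragment 5: offset=4 data="LW" -> buffer=BJmbLWBwZjPG????????
Fragment 6: offset=12 data="aVq" -> buffer=BJmbLWBwZjPGaVq?????

Answer: BJmbLWBwZjPGaVq?????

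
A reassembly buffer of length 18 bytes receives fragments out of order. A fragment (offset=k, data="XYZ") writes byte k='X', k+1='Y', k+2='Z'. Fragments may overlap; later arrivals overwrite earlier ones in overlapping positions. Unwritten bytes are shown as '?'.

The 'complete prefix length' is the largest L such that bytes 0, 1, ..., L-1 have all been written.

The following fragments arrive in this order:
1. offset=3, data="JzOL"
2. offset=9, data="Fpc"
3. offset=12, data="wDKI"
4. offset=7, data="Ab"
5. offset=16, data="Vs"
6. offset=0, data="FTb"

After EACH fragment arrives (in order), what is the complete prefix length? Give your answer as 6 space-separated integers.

Fragment 1: offset=3 data="JzOL" -> buffer=???JzOL??????????? -> prefix_len=0
Fragment 2: offset=9 data="Fpc" -> buffer=???JzOL??Fpc?????? -> prefix_len=0
Fragment 3: offset=12 data="wDKI" -> buffer=???JzOL??FpcwDKI?? -> prefix_len=0
Fragment 4: offset=7 data="Ab" -> buffer=???JzOLAbFpcwDKI?? -> prefix_len=0
Fragment 5: offset=16 data="Vs" -> buffer=???JzOLAbFpcwDKIVs -> prefix_len=0
Fragment 6: offset=0 data="FTb" -> buffer=FTbJzOLAbFpcwDKIVs -> prefix_len=18

Answer: 0 0 0 0 0 18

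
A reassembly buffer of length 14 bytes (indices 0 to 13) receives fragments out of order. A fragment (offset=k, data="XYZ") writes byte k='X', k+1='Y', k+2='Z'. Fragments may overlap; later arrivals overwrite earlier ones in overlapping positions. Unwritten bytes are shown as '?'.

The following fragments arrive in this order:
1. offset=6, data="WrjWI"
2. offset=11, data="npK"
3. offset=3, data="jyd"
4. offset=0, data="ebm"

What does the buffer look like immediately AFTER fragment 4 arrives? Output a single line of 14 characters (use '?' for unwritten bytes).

Fragment 1: offset=6 data="WrjWI" -> buffer=??????WrjWI???
Fragment 2: offset=11 data="npK" -> buffer=??????WrjWInpK
Fragment 3: offset=3 data="jyd" -> buffer=???jydWrjWInpK
Fragment 4: offset=0 data="ebm" -> buffer=ebmjydWrjWInpK

Answer: ebmjydWrjWInpK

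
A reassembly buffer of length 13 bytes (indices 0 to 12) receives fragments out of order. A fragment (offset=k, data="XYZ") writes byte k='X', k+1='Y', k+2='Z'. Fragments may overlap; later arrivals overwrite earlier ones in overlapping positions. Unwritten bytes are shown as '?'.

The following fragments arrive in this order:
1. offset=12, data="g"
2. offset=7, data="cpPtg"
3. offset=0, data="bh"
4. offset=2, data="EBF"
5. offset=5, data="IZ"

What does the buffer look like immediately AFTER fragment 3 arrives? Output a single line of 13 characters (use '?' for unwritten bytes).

Fragment 1: offset=12 data="g" -> buffer=????????????g
Fragment 2: offset=7 data="cpPtg" -> buffer=???????cpPtgg
Fragment 3: offset=0 data="bh" -> buffer=bh?????cpPtgg

Answer: bh?????cpPtgg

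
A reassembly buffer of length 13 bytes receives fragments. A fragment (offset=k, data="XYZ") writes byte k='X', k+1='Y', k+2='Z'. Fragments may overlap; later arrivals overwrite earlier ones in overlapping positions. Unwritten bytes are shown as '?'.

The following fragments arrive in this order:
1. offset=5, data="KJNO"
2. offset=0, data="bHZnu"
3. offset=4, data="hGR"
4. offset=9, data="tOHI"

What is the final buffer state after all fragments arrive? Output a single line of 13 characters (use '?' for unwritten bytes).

Answer: bHZnhGRNOtOHI

Derivation:
Fragment 1: offset=5 data="KJNO" -> buffer=?????KJNO????
Fragment 2: offset=0 data="bHZnu" -> buffer=bHZnuKJNO????
Fragment 3: offset=4 data="hGR" -> buffer=bHZnhGRNO????
Fragment 4: offset=9 data="tOHI" -> buffer=bHZnhGRNOtOHI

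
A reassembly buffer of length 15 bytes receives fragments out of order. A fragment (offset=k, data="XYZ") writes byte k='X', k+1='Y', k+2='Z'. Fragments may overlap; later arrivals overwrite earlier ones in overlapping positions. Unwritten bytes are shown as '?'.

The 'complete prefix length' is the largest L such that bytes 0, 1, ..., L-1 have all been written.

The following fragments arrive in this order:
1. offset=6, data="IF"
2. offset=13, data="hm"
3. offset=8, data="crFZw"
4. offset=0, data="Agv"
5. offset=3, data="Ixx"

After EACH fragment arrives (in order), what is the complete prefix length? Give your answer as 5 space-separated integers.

Answer: 0 0 0 3 15

Derivation:
Fragment 1: offset=6 data="IF" -> buffer=??????IF??????? -> prefix_len=0
Fragment 2: offset=13 data="hm" -> buffer=??????IF?????hm -> prefix_len=0
Fragment 3: offset=8 data="crFZw" -> buffer=??????IFcrFZwhm -> prefix_len=0
Fragment 4: offset=0 data="Agv" -> buffer=Agv???IFcrFZwhm -> prefix_len=3
Fragment 5: offset=3 data="Ixx" -> buffer=AgvIxxIFcrFZwhm -> prefix_len=15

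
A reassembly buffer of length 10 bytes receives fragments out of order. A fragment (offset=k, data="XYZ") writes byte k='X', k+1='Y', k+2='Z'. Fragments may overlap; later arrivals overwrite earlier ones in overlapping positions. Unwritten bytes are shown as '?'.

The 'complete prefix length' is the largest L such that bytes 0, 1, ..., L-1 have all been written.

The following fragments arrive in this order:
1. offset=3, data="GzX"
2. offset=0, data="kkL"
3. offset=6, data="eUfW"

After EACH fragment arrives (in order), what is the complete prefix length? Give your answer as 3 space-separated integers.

Fragment 1: offset=3 data="GzX" -> buffer=???GzX???? -> prefix_len=0
Fragment 2: offset=0 data="kkL" -> buffer=kkLGzX???? -> prefix_len=6
Fragment 3: offset=6 data="eUfW" -> buffer=kkLGzXeUfW -> prefix_len=10

Answer: 0 6 10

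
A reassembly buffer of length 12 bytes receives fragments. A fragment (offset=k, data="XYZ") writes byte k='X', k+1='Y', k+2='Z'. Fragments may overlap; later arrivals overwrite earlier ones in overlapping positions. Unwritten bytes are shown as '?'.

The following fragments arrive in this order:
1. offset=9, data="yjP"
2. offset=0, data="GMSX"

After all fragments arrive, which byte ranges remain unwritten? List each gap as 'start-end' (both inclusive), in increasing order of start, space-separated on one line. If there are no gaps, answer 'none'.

Answer: 4-8

Derivation:
Fragment 1: offset=9 len=3
Fragment 2: offset=0 len=4
Gaps: 4-8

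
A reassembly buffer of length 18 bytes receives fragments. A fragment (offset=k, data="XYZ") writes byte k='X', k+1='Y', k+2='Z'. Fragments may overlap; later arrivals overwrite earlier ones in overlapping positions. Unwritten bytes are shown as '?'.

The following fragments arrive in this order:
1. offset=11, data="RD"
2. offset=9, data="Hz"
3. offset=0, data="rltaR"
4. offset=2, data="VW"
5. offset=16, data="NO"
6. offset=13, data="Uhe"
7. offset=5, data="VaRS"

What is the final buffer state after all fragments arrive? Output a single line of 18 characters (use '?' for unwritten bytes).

Fragment 1: offset=11 data="RD" -> buffer=???????????RD?????
Fragment 2: offset=9 data="Hz" -> buffer=?????????HzRD?????
Fragment 3: offset=0 data="rltaR" -> buffer=rltaR????HzRD?????
Fragment 4: offset=2 data="VW" -> buffer=rlVWR????HzRD?????
Fragment 5: offset=16 data="NO" -> buffer=rlVWR????HzRD???NO
Fragment 6: offset=13 data="Uhe" -> buffer=rlVWR????HzRDUheNO
Fragment 7: offset=5 data="VaRS" -> buffer=rlVWRVaRSHzRDUheNO

Answer: rlVWRVaRSHzRDUheNO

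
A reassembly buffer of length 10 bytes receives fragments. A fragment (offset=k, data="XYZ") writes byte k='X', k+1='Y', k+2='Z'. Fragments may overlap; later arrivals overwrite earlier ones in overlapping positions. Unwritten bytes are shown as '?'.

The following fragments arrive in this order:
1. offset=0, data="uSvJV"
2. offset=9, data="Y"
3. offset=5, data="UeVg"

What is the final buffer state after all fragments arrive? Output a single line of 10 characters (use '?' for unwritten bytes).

Answer: uSvJVUeVgY

Derivation:
Fragment 1: offset=0 data="uSvJV" -> buffer=uSvJV?????
Fragment 2: offset=9 data="Y" -> buffer=uSvJV????Y
Fragment 3: offset=5 data="UeVg" -> buffer=uSvJVUeVgY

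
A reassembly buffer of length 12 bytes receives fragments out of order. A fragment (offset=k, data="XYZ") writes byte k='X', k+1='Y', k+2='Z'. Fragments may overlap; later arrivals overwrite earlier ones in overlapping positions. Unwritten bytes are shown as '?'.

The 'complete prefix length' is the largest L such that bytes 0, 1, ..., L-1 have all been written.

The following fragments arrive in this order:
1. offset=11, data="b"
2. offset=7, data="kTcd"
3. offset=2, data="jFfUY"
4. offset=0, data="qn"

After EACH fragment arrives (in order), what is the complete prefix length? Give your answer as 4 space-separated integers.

Fragment 1: offset=11 data="b" -> buffer=???????????b -> prefix_len=0
Fragment 2: offset=7 data="kTcd" -> buffer=???????kTcdb -> prefix_len=0
Fragment 3: offset=2 data="jFfUY" -> buffer=??jFfUYkTcdb -> prefix_len=0
Fragment 4: offset=0 data="qn" -> buffer=qnjFfUYkTcdb -> prefix_len=12

Answer: 0 0 0 12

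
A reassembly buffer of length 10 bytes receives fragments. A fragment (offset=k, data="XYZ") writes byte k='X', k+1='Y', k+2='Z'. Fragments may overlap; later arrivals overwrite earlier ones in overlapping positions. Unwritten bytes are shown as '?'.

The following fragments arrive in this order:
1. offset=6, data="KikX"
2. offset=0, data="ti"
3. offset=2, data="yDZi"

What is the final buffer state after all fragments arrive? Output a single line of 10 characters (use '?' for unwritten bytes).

Answer: tiyDZiKikX

Derivation:
Fragment 1: offset=6 data="KikX" -> buffer=??????KikX
Fragment 2: offset=0 data="ti" -> buffer=ti????KikX
Fragment 3: offset=2 data="yDZi" -> buffer=tiyDZiKikX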